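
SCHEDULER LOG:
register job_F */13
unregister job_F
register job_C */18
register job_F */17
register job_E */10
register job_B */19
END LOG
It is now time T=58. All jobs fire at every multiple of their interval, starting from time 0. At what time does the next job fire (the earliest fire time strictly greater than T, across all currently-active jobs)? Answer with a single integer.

Answer: 60

Derivation:
Op 1: register job_F */13 -> active={job_F:*/13}
Op 2: unregister job_F -> active={}
Op 3: register job_C */18 -> active={job_C:*/18}
Op 4: register job_F */17 -> active={job_C:*/18, job_F:*/17}
Op 5: register job_E */10 -> active={job_C:*/18, job_E:*/10, job_F:*/17}
Op 6: register job_B */19 -> active={job_B:*/19, job_C:*/18, job_E:*/10, job_F:*/17}
  job_B: interval 19, next fire after T=58 is 76
  job_C: interval 18, next fire after T=58 is 72
  job_E: interval 10, next fire after T=58 is 60
  job_F: interval 17, next fire after T=58 is 68
Earliest fire time = 60 (job job_E)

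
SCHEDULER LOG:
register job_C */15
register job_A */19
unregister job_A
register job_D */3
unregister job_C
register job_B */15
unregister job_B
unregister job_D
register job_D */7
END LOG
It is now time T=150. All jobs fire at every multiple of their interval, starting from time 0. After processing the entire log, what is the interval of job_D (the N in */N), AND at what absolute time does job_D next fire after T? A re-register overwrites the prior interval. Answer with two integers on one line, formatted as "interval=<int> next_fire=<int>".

Op 1: register job_C */15 -> active={job_C:*/15}
Op 2: register job_A */19 -> active={job_A:*/19, job_C:*/15}
Op 3: unregister job_A -> active={job_C:*/15}
Op 4: register job_D */3 -> active={job_C:*/15, job_D:*/3}
Op 5: unregister job_C -> active={job_D:*/3}
Op 6: register job_B */15 -> active={job_B:*/15, job_D:*/3}
Op 7: unregister job_B -> active={job_D:*/3}
Op 8: unregister job_D -> active={}
Op 9: register job_D */7 -> active={job_D:*/7}
Final interval of job_D = 7
Next fire of job_D after T=150: (150//7+1)*7 = 154

Answer: interval=7 next_fire=154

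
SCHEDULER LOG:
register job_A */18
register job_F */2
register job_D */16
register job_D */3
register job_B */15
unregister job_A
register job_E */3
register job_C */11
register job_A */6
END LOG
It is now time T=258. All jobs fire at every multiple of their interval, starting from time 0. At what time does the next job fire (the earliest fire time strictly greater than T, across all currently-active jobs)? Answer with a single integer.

Op 1: register job_A */18 -> active={job_A:*/18}
Op 2: register job_F */2 -> active={job_A:*/18, job_F:*/2}
Op 3: register job_D */16 -> active={job_A:*/18, job_D:*/16, job_F:*/2}
Op 4: register job_D */3 -> active={job_A:*/18, job_D:*/3, job_F:*/2}
Op 5: register job_B */15 -> active={job_A:*/18, job_B:*/15, job_D:*/3, job_F:*/2}
Op 6: unregister job_A -> active={job_B:*/15, job_D:*/3, job_F:*/2}
Op 7: register job_E */3 -> active={job_B:*/15, job_D:*/3, job_E:*/3, job_F:*/2}
Op 8: register job_C */11 -> active={job_B:*/15, job_C:*/11, job_D:*/3, job_E:*/3, job_F:*/2}
Op 9: register job_A */6 -> active={job_A:*/6, job_B:*/15, job_C:*/11, job_D:*/3, job_E:*/3, job_F:*/2}
  job_A: interval 6, next fire after T=258 is 264
  job_B: interval 15, next fire after T=258 is 270
  job_C: interval 11, next fire after T=258 is 264
  job_D: interval 3, next fire after T=258 is 261
  job_E: interval 3, next fire after T=258 is 261
  job_F: interval 2, next fire after T=258 is 260
Earliest fire time = 260 (job job_F)

Answer: 260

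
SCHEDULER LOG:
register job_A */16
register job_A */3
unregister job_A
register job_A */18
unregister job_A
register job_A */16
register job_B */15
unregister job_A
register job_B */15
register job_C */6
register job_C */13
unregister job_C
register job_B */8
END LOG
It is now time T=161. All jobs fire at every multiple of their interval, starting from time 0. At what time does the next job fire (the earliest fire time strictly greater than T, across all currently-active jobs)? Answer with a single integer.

Answer: 168

Derivation:
Op 1: register job_A */16 -> active={job_A:*/16}
Op 2: register job_A */3 -> active={job_A:*/3}
Op 3: unregister job_A -> active={}
Op 4: register job_A */18 -> active={job_A:*/18}
Op 5: unregister job_A -> active={}
Op 6: register job_A */16 -> active={job_A:*/16}
Op 7: register job_B */15 -> active={job_A:*/16, job_B:*/15}
Op 8: unregister job_A -> active={job_B:*/15}
Op 9: register job_B */15 -> active={job_B:*/15}
Op 10: register job_C */6 -> active={job_B:*/15, job_C:*/6}
Op 11: register job_C */13 -> active={job_B:*/15, job_C:*/13}
Op 12: unregister job_C -> active={job_B:*/15}
Op 13: register job_B */8 -> active={job_B:*/8}
  job_B: interval 8, next fire after T=161 is 168
Earliest fire time = 168 (job job_B)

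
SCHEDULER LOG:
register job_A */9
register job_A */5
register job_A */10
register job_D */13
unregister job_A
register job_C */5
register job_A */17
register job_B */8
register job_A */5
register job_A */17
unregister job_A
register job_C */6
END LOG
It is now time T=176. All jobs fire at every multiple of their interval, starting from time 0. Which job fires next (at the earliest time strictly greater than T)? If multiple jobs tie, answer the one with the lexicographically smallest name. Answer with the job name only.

Op 1: register job_A */9 -> active={job_A:*/9}
Op 2: register job_A */5 -> active={job_A:*/5}
Op 3: register job_A */10 -> active={job_A:*/10}
Op 4: register job_D */13 -> active={job_A:*/10, job_D:*/13}
Op 5: unregister job_A -> active={job_D:*/13}
Op 6: register job_C */5 -> active={job_C:*/5, job_D:*/13}
Op 7: register job_A */17 -> active={job_A:*/17, job_C:*/5, job_D:*/13}
Op 8: register job_B */8 -> active={job_A:*/17, job_B:*/8, job_C:*/5, job_D:*/13}
Op 9: register job_A */5 -> active={job_A:*/5, job_B:*/8, job_C:*/5, job_D:*/13}
Op 10: register job_A */17 -> active={job_A:*/17, job_B:*/8, job_C:*/5, job_D:*/13}
Op 11: unregister job_A -> active={job_B:*/8, job_C:*/5, job_D:*/13}
Op 12: register job_C */6 -> active={job_B:*/8, job_C:*/6, job_D:*/13}
  job_B: interval 8, next fire after T=176 is 184
  job_C: interval 6, next fire after T=176 is 180
  job_D: interval 13, next fire after T=176 is 182
Earliest = 180, winner (lex tiebreak) = job_C

Answer: job_C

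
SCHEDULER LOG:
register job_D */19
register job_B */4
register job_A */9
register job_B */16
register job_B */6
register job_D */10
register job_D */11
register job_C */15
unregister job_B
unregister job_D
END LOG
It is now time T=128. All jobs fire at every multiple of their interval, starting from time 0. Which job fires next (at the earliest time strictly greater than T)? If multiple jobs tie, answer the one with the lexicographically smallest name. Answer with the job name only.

Op 1: register job_D */19 -> active={job_D:*/19}
Op 2: register job_B */4 -> active={job_B:*/4, job_D:*/19}
Op 3: register job_A */9 -> active={job_A:*/9, job_B:*/4, job_D:*/19}
Op 4: register job_B */16 -> active={job_A:*/9, job_B:*/16, job_D:*/19}
Op 5: register job_B */6 -> active={job_A:*/9, job_B:*/6, job_D:*/19}
Op 6: register job_D */10 -> active={job_A:*/9, job_B:*/6, job_D:*/10}
Op 7: register job_D */11 -> active={job_A:*/9, job_B:*/6, job_D:*/11}
Op 8: register job_C */15 -> active={job_A:*/9, job_B:*/6, job_C:*/15, job_D:*/11}
Op 9: unregister job_B -> active={job_A:*/9, job_C:*/15, job_D:*/11}
Op 10: unregister job_D -> active={job_A:*/9, job_C:*/15}
  job_A: interval 9, next fire after T=128 is 135
  job_C: interval 15, next fire after T=128 is 135
Earliest = 135, winner (lex tiebreak) = job_A

Answer: job_A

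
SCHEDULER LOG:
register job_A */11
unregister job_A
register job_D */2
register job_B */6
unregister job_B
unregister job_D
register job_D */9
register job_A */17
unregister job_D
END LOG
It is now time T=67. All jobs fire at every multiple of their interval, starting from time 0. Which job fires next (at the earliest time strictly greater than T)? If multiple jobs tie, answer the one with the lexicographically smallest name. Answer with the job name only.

Op 1: register job_A */11 -> active={job_A:*/11}
Op 2: unregister job_A -> active={}
Op 3: register job_D */2 -> active={job_D:*/2}
Op 4: register job_B */6 -> active={job_B:*/6, job_D:*/2}
Op 5: unregister job_B -> active={job_D:*/2}
Op 6: unregister job_D -> active={}
Op 7: register job_D */9 -> active={job_D:*/9}
Op 8: register job_A */17 -> active={job_A:*/17, job_D:*/9}
Op 9: unregister job_D -> active={job_A:*/17}
  job_A: interval 17, next fire after T=67 is 68
Earliest = 68, winner (lex tiebreak) = job_A

Answer: job_A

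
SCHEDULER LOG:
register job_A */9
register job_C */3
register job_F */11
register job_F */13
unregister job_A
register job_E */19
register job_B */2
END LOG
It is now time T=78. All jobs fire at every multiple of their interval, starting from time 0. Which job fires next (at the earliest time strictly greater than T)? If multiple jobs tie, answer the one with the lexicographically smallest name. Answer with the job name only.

Op 1: register job_A */9 -> active={job_A:*/9}
Op 2: register job_C */3 -> active={job_A:*/9, job_C:*/3}
Op 3: register job_F */11 -> active={job_A:*/9, job_C:*/3, job_F:*/11}
Op 4: register job_F */13 -> active={job_A:*/9, job_C:*/3, job_F:*/13}
Op 5: unregister job_A -> active={job_C:*/3, job_F:*/13}
Op 6: register job_E */19 -> active={job_C:*/3, job_E:*/19, job_F:*/13}
Op 7: register job_B */2 -> active={job_B:*/2, job_C:*/3, job_E:*/19, job_F:*/13}
  job_B: interval 2, next fire after T=78 is 80
  job_C: interval 3, next fire after T=78 is 81
  job_E: interval 19, next fire after T=78 is 95
  job_F: interval 13, next fire after T=78 is 91
Earliest = 80, winner (lex tiebreak) = job_B

Answer: job_B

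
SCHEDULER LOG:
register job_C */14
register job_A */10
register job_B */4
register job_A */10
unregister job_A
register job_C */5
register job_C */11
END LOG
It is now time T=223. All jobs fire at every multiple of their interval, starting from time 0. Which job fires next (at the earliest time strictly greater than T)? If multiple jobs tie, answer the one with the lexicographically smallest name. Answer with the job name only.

Answer: job_B

Derivation:
Op 1: register job_C */14 -> active={job_C:*/14}
Op 2: register job_A */10 -> active={job_A:*/10, job_C:*/14}
Op 3: register job_B */4 -> active={job_A:*/10, job_B:*/4, job_C:*/14}
Op 4: register job_A */10 -> active={job_A:*/10, job_B:*/4, job_C:*/14}
Op 5: unregister job_A -> active={job_B:*/4, job_C:*/14}
Op 6: register job_C */5 -> active={job_B:*/4, job_C:*/5}
Op 7: register job_C */11 -> active={job_B:*/4, job_C:*/11}
  job_B: interval 4, next fire after T=223 is 224
  job_C: interval 11, next fire after T=223 is 231
Earliest = 224, winner (lex tiebreak) = job_B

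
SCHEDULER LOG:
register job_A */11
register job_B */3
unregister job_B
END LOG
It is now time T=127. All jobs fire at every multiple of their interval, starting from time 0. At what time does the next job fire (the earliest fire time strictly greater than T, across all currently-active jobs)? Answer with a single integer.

Op 1: register job_A */11 -> active={job_A:*/11}
Op 2: register job_B */3 -> active={job_A:*/11, job_B:*/3}
Op 3: unregister job_B -> active={job_A:*/11}
  job_A: interval 11, next fire after T=127 is 132
Earliest fire time = 132 (job job_A)

Answer: 132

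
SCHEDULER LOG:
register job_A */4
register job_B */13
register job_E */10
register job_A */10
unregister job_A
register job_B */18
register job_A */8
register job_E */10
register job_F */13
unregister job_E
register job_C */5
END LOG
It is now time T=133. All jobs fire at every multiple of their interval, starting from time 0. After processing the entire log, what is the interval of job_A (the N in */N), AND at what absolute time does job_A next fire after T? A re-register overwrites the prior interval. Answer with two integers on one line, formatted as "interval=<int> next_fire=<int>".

Answer: interval=8 next_fire=136

Derivation:
Op 1: register job_A */4 -> active={job_A:*/4}
Op 2: register job_B */13 -> active={job_A:*/4, job_B:*/13}
Op 3: register job_E */10 -> active={job_A:*/4, job_B:*/13, job_E:*/10}
Op 4: register job_A */10 -> active={job_A:*/10, job_B:*/13, job_E:*/10}
Op 5: unregister job_A -> active={job_B:*/13, job_E:*/10}
Op 6: register job_B */18 -> active={job_B:*/18, job_E:*/10}
Op 7: register job_A */8 -> active={job_A:*/8, job_B:*/18, job_E:*/10}
Op 8: register job_E */10 -> active={job_A:*/8, job_B:*/18, job_E:*/10}
Op 9: register job_F */13 -> active={job_A:*/8, job_B:*/18, job_E:*/10, job_F:*/13}
Op 10: unregister job_E -> active={job_A:*/8, job_B:*/18, job_F:*/13}
Op 11: register job_C */5 -> active={job_A:*/8, job_B:*/18, job_C:*/5, job_F:*/13}
Final interval of job_A = 8
Next fire of job_A after T=133: (133//8+1)*8 = 136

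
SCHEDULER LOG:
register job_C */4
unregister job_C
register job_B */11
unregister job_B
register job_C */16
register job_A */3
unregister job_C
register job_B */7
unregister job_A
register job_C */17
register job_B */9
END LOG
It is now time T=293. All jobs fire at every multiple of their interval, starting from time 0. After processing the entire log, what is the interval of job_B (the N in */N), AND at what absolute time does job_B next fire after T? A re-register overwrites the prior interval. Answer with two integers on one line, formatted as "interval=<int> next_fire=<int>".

Answer: interval=9 next_fire=297

Derivation:
Op 1: register job_C */4 -> active={job_C:*/4}
Op 2: unregister job_C -> active={}
Op 3: register job_B */11 -> active={job_B:*/11}
Op 4: unregister job_B -> active={}
Op 5: register job_C */16 -> active={job_C:*/16}
Op 6: register job_A */3 -> active={job_A:*/3, job_C:*/16}
Op 7: unregister job_C -> active={job_A:*/3}
Op 8: register job_B */7 -> active={job_A:*/3, job_B:*/7}
Op 9: unregister job_A -> active={job_B:*/7}
Op 10: register job_C */17 -> active={job_B:*/7, job_C:*/17}
Op 11: register job_B */9 -> active={job_B:*/9, job_C:*/17}
Final interval of job_B = 9
Next fire of job_B after T=293: (293//9+1)*9 = 297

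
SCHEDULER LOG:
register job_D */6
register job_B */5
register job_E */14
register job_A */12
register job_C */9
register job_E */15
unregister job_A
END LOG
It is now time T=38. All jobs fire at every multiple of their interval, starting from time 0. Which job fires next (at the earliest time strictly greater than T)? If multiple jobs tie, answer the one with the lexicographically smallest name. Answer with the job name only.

Answer: job_B

Derivation:
Op 1: register job_D */6 -> active={job_D:*/6}
Op 2: register job_B */5 -> active={job_B:*/5, job_D:*/6}
Op 3: register job_E */14 -> active={job_B:*/5, job_D:*/6, job_E:*/14}
Op 4: register job_A */12 -> active={job_A:*/12, job_B:*/5, job_D:*/6, job_E:*/14}
Op 5: register job_C */9 -> active={job_A:*/12, job_B:*/5, job_C:*/9, job_D:*/6, job_E:*/14}
Op 6: register job_E */15 -> active={job_A:*/12, job_B:*/5, job_C:*/9, job_D:*/6, job_E:*/15}
Op 7: unregister job_A -> active={job_B:*/5, job_C:*/9, job_D:*/6, job_E:*/15}
  job_B: interval 5, next fire after T=38 is 40
  job_C: interval 9, next fire after T=38 is 45
  job_D: interval 6, next fire after T=38 is 42
  job_E: interval 15, next fire after T=38 is 45
Earliest = 40, winner (lex tiebreak) = job_B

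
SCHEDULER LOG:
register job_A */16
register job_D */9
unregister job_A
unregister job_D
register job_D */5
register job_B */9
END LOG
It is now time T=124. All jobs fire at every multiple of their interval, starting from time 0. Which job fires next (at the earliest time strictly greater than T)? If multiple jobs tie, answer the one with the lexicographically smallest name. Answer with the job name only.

Answer: job_D

Derivation:
Op 1: register job_A */16 -> active={job_A:*/16}
Op 2: register job_D */9 -> active={job_A:*/16, job_D:*/9}
Op 3: unregister job_A -> active={job_D:*/9}
Op 4: unregister job_D -> active={}
Op 5: register job_D */5 -> active={job_D:*/5}
Op 6: register job_B */9 -> active={job_B:*/9, job_D:*/5}
  job_B: interval 9, next fire after T=124 is 126
  job_D: interval 5, next fire after T=124 is 125
Earliest = 125, winner (lex tiebreak) = job_D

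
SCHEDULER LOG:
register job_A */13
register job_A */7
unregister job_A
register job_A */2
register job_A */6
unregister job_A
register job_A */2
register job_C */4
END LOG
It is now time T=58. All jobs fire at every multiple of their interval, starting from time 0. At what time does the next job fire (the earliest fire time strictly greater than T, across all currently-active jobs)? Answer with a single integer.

Op 1: register job_A */13 -> active={job_A:*/13}
Op 2: register job_A */7 -> active={job_A:*/7}
Op 3: unregister job_A -> active={}
Op 4: register job_A */2 -> active={job_A:*/2}
Op 5: register job_A */6 -> active={job_A:*/6}
Op 6: unregister job_A -> active={}
Op 7: register job_A */2 -> active={job_A:*/2}
Op 8: register job_C */4 -> active={job_A:*/2, job_C:*/4}
  job_A: interval 2, next fire after T=58 is 60
  job_C: interval 4, next fire after T=58 is 60
Earliest fire time = 60 (job job_A)

Answer: 60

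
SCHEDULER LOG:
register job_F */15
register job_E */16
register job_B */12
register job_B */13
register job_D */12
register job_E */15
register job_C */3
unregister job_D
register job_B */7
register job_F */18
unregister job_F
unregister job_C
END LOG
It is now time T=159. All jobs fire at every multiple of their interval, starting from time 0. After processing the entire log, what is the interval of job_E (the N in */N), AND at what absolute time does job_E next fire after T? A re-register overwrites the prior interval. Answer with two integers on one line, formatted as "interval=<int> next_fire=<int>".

Op 1: register job_F */15 -> active={job_F:*/15}
Op 2: register job_E */16 -> active={job_E:*/16, job_F:*/15}
Op 3: register job_B */12 -> active={job_B:*/12, job_E:*/16, job_F:*/15}
Op 4: register job_B */13 -> active={job_B:*/13, job_E:*/16, job_F:*/15}
Op 5: register job_D */12 -> active={job_B:*/13, job_D:*/12, job_E:*/16, job_F:*/15}
Op 6: register job_E */15 -> active={job_B:*/13, job_D:*/12, job_E:*/15, job_F:*/15}
Op 7: register job_C */3 -> active={job_B:*/13, job_C:*/3, job_D:*/12, job_E:*/15, job_F:*/15}
Op 8: unregister job_D -> active={job_B:*/13, job_C:*/3, job_E:*/15, job_F:*/15}
Op 9: register job_B */7 -> active={job_B:*/7, job_C:*/3, job_E:*/15, job_F:*/15}
Op 10: register job_F */18 -> active={job_B:*/7, job_C:*/3, job_E:*/15, job_F:*/18}
Op 11: unregister job_F -> active={job_B:*/7, job_C:*/3, job_E:*/15}
Op 12: unregister job_C -> active={job_B:*/7, job_E:*/15}
Final interval of job_E = 15
Next fire of job_E after T=159: (159//15+1)*15 = 165

Answer: interval=15 next_fire=165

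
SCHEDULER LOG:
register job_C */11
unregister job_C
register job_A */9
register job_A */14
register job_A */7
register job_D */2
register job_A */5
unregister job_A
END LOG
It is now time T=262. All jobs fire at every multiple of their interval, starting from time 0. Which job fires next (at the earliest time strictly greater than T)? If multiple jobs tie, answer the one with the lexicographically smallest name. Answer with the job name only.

Op 1: register job_C */11 -> active={job_C:*/11}
Op 2: unregister job_C -> active={}
Op 3: register job_A */9 -> active={job_A:*/9}
Op 4: register job_A */14 -> active={job_A:*/14}
Op 5: register job_A */7 -> active={job_A:*/7}
Op 6: register job_D */2 -> active={job_A:*/7, job_D:*/2}
Op 7: register job_A */5 -> active={job_A:*/5, job_D:*/2}
Op 8: unregister job_A -> active={job_D:*/2}
  job_D: interval 2, next fire after T=262 is 264
Earliest = 264, winner (lex tiebreak) = job_D

Answer: job_D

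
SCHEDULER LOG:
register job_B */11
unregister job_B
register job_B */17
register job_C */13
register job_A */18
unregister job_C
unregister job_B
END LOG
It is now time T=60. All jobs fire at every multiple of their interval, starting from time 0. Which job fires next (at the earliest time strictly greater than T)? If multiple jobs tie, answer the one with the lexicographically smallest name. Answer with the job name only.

Op 1: register job_B */11 -> active={job_B:*/11}
Op 2: unregister job_B -> active={}
Op 3: register job_B */17 -> active={job_B:*/17}
Op 4: register job_C */13 -> active={job_B:*/17, job_C:*/13}
Op 5: register job_A */18 -> active={job_A:*/18, job_B:*/17, job_C:*/13}
Op 6: unregister job_C -> active={job_A:*/18, job_B:*/17}
Op 7: unregister job_B -> active={job_A:*/18}
  job_A: interval 18, next fire after T=60 is 72
Earliest = 72, winner (lex tiebreak) = job_A

Answer: job_A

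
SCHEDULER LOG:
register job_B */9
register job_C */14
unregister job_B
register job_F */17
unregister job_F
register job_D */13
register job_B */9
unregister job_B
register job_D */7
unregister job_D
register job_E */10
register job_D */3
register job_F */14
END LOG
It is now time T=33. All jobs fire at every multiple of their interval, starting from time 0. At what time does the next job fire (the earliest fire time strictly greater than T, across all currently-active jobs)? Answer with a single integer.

Answer: 36

Derivation:
Op 1: register job_B */9 -> active={job_B:*/9}
Op 2: register job_C */14 -> active={job_B:*/9, job_C:*/14}
Op 3: unregister job_B -> active={job_C:*/14}
Op 4: register job_F */17 -> active={job_C:*/14, job_F:*/17}
Op 5: unregister job_F -> active={job_C:*/14}
Op 6: register job_D */13 -> active={job_C:*/14, job_D:*/13}
Op 7: register job_B */9 -> active={job_B:*/9, job_C:*/14, job_D:*/13}
Op 8: unregister job_B -> active={job_C:*/14, job_D:*/13}
Op 9: register job_D */7 -> active={job_C:*/14, job_D:*/7}
Op 10: unregister job_D -> active={job_C:*/14}
Op 11: register job_E */10 -> active={job_C:*/14, job_E:*/10}
Op 12: register job_D */3 -> active={job_C:*/14, job_D:*/3, job_E:*/10}
Op 13: register job_F */14 -> active={job_C:*/14, job_D:*/3, job_E:*/10, job_F:*/14}
  job_C: interval 14, next fire after T=33 is 42
  job_D: interval 3, next fire after T=33 is 36
  job_E: interval 10, next fire after T=33 is 40
  job_F: interval 14, next fire after T=33 is 42
Earliest fire time = 36 (job job_D)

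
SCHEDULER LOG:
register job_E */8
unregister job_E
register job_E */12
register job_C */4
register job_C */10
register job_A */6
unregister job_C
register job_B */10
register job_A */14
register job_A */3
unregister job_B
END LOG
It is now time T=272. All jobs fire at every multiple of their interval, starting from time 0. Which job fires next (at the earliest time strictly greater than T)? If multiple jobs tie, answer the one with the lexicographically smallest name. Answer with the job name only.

Answer: job_A

Derivation:
Op 1: register job_E */8 -> active={job_E:*/8}
Op 2: unregister job_E -> active={}
Op 3: register job_E */12 -> active={job_E:*/12}
Op 4: register job_C */4 -> active={job_C:*/4, job_E:*/12}
Op 5: register job_C */10 -> active={job_C:*/10, job_E:*/12}
Op 6: register job_A */6 -> active={job_A:*/6, job_C:*/10, job_E:*/12}
Op 7: unregister job_C -> active={job_A:*/6, job_E:*/12}
Op 8: register job_B */10 -> active={job_A:*/6, job_B:*/10, job_E:*/12}
Op 9: register job_A */14 -> active={job_A:*/14, job_B:*/10, job_E:*/12}
Op 10: register job_A */3 -> active={job_A:*/3, job_B:*/10, job_E:*/12}
Op 11: unregister job_B -> active={job_A:*/3, job_E:*/12}
  job_A: interval 3, next fire after T=272 is 273
  job_E: interval 12, next fire after T=272 is 276
Earliest = 273, winner (lex tiebreak) = job_A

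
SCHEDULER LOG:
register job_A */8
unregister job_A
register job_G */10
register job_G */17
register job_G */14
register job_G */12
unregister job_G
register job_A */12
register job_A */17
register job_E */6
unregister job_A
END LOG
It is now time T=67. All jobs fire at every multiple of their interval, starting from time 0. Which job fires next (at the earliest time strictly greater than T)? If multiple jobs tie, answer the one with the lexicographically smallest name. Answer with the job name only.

Answer: job_E

Derivation:
Op 1: register job_A */8 -> active={job_A:*/8}
Op 2: unregister job_A -> active={}
Op 3: register job_G */10 -> active={job_G:*/10}
Op 4: register job_G */17 -> active={job_G:*/17}
Op 5: register job_G */14 -> active={job_G:*/14}
Op 6: register job_G */12 -> active={job_G:*/12}
Op 7: unregister job_G -> active={}
Op 8: register job_A */12 -> active={job_A:*/12}
Op 9: register job_A */17 -> active={job_A:*/17}
Op 10: register job_E */6 -> active={job_A:*/17, job_E:*/6}
Op 11: unregister job_A -> active={job_E:*/6}
  job_E: interval 6, next fire after T=67 is 72
Earliest = 72, winner (lex tiebreak) = job_E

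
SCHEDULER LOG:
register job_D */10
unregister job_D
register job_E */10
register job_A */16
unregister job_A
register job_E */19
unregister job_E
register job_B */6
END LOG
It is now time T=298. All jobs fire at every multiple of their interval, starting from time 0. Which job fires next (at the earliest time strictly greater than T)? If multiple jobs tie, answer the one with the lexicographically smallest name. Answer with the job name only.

Answer: job_B

Derivation:
Op 1: register job_D */10 -> active={job_D:*/10}
Op 2: unregister job_D -> active={}
Op 3: register job_E */10 -> active={job_E:*/10}
Op 4: register job_A */16 -> active={job_A:*/16, job_E:*/10}
Op 5: unregister job_A -> active={job_E:*/10}
Op 6: register job_E */19 -> active={job_E:*/19}
Op 7: unregister job_E -> active={}
Op 8: register job_B */6 -> active={job_B:*/6}
  job_B: interval 6, next fire after T=298 is 300
Earliest = 300, winner (lex tiebreak) = job_B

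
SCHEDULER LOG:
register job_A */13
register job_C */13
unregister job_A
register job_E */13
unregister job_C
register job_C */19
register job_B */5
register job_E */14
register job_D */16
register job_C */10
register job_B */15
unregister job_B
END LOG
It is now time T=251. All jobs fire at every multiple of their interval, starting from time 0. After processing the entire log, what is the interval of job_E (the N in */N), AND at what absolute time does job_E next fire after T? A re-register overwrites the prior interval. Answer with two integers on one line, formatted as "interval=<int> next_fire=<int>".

Answer: interval=14 next_fire=252

Derivation:
Op 1: register job_A */13 -> active={job_A:*/13}
Op 2: register job_C */13 -> active={job_A:*/13, job_C:*/13}
Op 3: unregister job_A -> active={job_C:*/13}
Op 4: register job_E */13 -> active={job_C:*/13, job_E:*/13}
Op 5: unregister job_C -> active={job_E:*/13}
Op 6: register job_C */19 -> active={job_C:*/19, job_E:*/13}
Op 7: register job_B */5 -> active={job_B:*/5, job_C:*/19, job_E:*/13}
Op 8: register job_E */14 -> active={job_B:*/5, job_C:*/19, job_E:*/14}
Op 9: register job_D */16 -> active={job_B:*/5, job_C:*/19, job_D:*/16, job_E:*/14}
Op 10: register job_C */10 -> active={job_B:*/5, job_C:*/10, job_D:*/16, job_E:*/14}
Op 11: register job_B */15 -> active={job_B:*/15, job_C:*/10, job_D:*/16, job_E:*/14}
Op 12: unregister job_B -> active={job_C:*/10, job_D:*/16, job_E:*/14}
Final interval of job_E = 14
Next fire of job_E after T=251: (251//14+1)*14 = 252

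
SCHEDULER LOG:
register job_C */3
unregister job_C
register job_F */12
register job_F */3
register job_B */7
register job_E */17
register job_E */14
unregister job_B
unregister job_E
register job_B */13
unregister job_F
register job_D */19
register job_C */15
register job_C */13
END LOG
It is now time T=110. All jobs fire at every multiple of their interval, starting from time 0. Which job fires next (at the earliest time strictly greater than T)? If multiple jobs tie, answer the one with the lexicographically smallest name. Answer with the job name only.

Answer: job_D

Derivation:
Op 1: register job_C */3 -> active={job_C:*/3}
Op 2: unregister job_C -> active={}
Op 3: register job_F */12 -> active={job_F:*/12}
Op 4: register job_F */3 -> active={job_F:*/3}
Op 5: register job_B */7 -> active={job_B:*/7, job_F:*/3}
Op 6: register job_E */17 -> active={job_B:*/7, job_E:*/17, job_F:*/3}
Op 7: register job_E */14 -> active={job_B:*/7, job_E:*/14, job_F:*/3}
Op 8: unregister job_B -> active={job_E:*/14, job_F:*/3}
Op 9: unregister job_E -> active={job_F:*/3}
Op 10: register job_B */13 -> active={job_B:*/13, job_F:*/3}
Op 11: unregister job_F -> active={job_B:*/13}
Op 12: register job_D */19 -> active={job_B:*/13, job_D:*/19}
Op 13: register job_C */15 -> active={job_B:*/13, job_C:*/15, job_D:*/19}
Op 14: register job_C */13 -> active={job_B:*/13, job_C:*/13, job_D:*/19}
  job_B: interval 13, next fire after T=110 is 117
  job_C: interval 13, next fire after T=110 is 117
  job_D: interval 19, next fire after T=110 is 114
Earliest = 114, winner (lex tiebreak) = job_D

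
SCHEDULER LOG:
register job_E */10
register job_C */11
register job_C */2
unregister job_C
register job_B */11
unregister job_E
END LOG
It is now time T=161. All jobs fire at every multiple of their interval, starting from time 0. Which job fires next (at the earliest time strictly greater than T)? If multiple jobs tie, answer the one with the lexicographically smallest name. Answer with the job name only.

Op 1: register job_E */10 -> active={job_E:*/10}
Op 2: register job_C */11 -> active={job_C:*/11, job_E:*/10}
Op 3: register job_C */2 -> active={job_C:*/2, job_E:*/10}
Op 4: unregister job_C -> active={job_E:*/10}
Op 5: register job_B */11 -> active={job_B:*/11, job_E:*/10}
Op 6: unregister job_E -> active={job_B:*/11}
  job_B: interval 11, next fire after T=161 is 165
Earliest = 165, winner (lex tiebreak) = job_B

Answer: job_B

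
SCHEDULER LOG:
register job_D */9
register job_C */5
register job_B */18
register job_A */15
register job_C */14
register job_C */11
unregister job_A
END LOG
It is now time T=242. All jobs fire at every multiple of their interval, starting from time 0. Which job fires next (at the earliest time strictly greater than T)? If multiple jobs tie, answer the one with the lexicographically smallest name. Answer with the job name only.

Op 1: register job_D */9 -> active={job_D:*/9}
Op 2: register job_C */5 -> active={job_C:*/5, job_D:*/9}
Op 3: register job_B */18 -> active={job_B:*/18, job_C:*/5, job_D:*/9}
Op 4: register job_A */15 -> active={job_A:*/15, job_B:*/18, job_C:*/5, job_D:*/9}
Op 5: register job_C */14 -> active={job_A:*/15, job_B:*/18, job_C:*/14, job_D:*/9}
Op 6: register job_C */11 -> active={job_A:*/15, job_B:*/18, job_C:*/11, job_D:*/9}
Op 7: unregister job_A -> active={job_B:*/18, job_C:*/11, job_D:*/9}
  job_B: interval 18, next fire after T=242 is 252
  job_C: interval 11, next fire after T=242 is 253
  job_D: interval 9, next fire after T=242 is 243
Earliest = 243, winner (lex tiebreak) = job_D

Answer: job_D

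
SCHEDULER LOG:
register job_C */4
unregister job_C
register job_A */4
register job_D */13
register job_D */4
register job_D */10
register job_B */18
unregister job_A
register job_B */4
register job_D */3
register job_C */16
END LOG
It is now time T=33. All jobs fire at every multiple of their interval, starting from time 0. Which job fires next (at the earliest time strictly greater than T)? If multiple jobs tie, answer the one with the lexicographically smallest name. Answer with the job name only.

Op 1: register job_C */4 -> active={job_C:*/4}
Op 2: unregister job_C -> active={}
Op 3: register job_A */4 -> active={job_A:*/4}
Op 4: register job_D */13 -> active={job_A:*/4, job_D:*/13}
Op 5: register job_D */4 -> active={job_A:*/4, job_D:*/4}
Op 6: register job_D */10 -> active={job_A:*/4, job_D:*/10}
Op 7: register job_B */18 -> active={job_A:*/4, job_B:*/18, job_D:*/10}
Op 8: unregister job_A -> active={job_B:*/18, job_D:*/10}
Op 9: register job_B */4 -> active={job_B:*/4, job_D:*/10}
Op 10: register job_D */3 -> active={job_B:*/4, job_D:*/3}
Op 11: register job_C */16 -> active={job_B:*/4, job_C:*/16, job_D:*/3}
  job_B: interval 4, next fire after T=33 is 36
  job_C: interval 16, next fire after T=33 is 48
  job_D: interval 3, next fire after T=33 is 36
Earliest = 36, winner (lex tiebreak) = job_B

Answer: job_B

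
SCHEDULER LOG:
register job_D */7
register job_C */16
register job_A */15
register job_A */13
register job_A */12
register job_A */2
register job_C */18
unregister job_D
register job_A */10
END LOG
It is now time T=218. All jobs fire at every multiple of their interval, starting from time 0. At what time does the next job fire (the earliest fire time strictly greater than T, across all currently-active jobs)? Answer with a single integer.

Op 1: register job_D */7 -> active={job_D:*/7}
Op 2: register job_C */16 -> active={job_C:*/16, job_D:*/7}
Op 3: register job_A */15 -> active={job_A:*/15, job_C:*/16, job_D:*/7}
Op 4: register job_A */13 -> active={job_A:*/13, job_C:*/16, job_D:*/7}
Op 5: register job_A */12 -> active={job_A:*/12, job_C:*/16, job_D:*/7}
Op 6: register job_A */2 -> active={job_A:*/2, job_C:*/16, job_D:*/7}
Op 7: register job_C */18 -> active={job_A:*/2, job_C:*/18, job_D:*/7}
Op 8: unregister job_D -> active={job_A:*/2, job_C:*/18}
Op 9: register job_A */10 -> active={job_A:*/10, job_C:*/18}
  job_A: interval 10, next fire after T=218 is 220
  job_C: interval 18, next fire after T=218 is 234
Earliest fire time = 220 (job job_A)

Answer: 220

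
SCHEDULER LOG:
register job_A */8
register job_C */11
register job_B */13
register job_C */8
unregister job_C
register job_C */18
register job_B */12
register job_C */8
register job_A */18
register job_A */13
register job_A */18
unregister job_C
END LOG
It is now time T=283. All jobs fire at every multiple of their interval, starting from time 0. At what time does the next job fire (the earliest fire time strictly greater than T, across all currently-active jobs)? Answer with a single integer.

Op 1: register job_A */8 -> active={job_A:*/8}
Op 2: register job_C */11 -> active={job_A:*/8, job_C:*/11}
Op 3: register job_B */13 -> active={job_A:*/8, job_B:*/13, job_C:*/11}
Op 4: register job_C */8 -> active={job_A:*/8, job_B:*/13, job_C:*/8}
Op 5: unregister job_C -> active={job_A:*/8, job_B:*/13}
Op 6: register job_C */18 -> active={job_A:*/8, job_B:*/13, job_C:*/18}
Op 7: register job_B */12 -> active={job_A:*/8, job_B:*/12, job_C:*/18}
Op 8: register job_C */8 -> active={job_A:*/8, job_B:*/12, job_C:*/8}
Op 9: register job_A */18 -> active={job_A:*/18, job_B:*/12, job_C:*/8}
Op 10: register job_A */13 -> active={job_A:*/13, job_B:*/12, job_C:*/8}
Op 11: register job_A */18 -> active={job_A:*/18, job_B:*/12, job_C:*/8}
Op 12: unregister job_C -> active={job_A:*/18, job_B:*/12}
  job_A: interval 18, next fire after T=283 is 288
  job_B: interval 12, next fire after T=283 is 288
Earliest fire time = 288 (job job_A)

Answer: 288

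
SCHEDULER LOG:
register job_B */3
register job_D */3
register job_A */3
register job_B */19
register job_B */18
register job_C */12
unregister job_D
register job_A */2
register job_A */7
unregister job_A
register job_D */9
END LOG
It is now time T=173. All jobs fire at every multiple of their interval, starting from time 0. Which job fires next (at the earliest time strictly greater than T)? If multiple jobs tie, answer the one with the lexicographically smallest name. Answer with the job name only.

Op 1: register job_B */3 -> active={job_B:*/3}
Op 2: register job_D */3 -> active={job_B:*/3, job_D:*/3}
Op 3: register job_A */3 -> active={job_A:*/3, job_B:*/3, job_D:*/3}
Op 4: register job_B */19 -> active={job_A:*/3, job_B:*/19, job_D:*/3}
Op 5: register job_B */18 -> active={job_A:*/3, job_B:*/18, job_D:*/3}
Op 6: register job_C */12 -> active={job_A:*/3, job_B:*/18, job_C:*/12, job_D:*/3}
Op 7: unregister job_D -> active={job_A:*/3, job_B:*/18, job_C:*/12}
Op 8: register job_A */2 -> active={job_A:*/2, job_B:*/18, job_C:*/12}
Op 9: register job_A */7 -> active={job_A:*/7, job_B:*/18, job_C:*/12}
Op 10: unregister job_A -> active={job_B:*/18, job_C:*/12}
Op 11: register job_D */9 -> active={job_B:*/18, job_C:*/12, job_D:*/9}
  job_B: interval 18, next fire after T=173 is 180
  job_C: interval 12, next fire after T=173 is 180
  job_D: interval 9, next fire after T=173 is 180
Earliest = 180, winner (lex tiebreak) = job_B

Answer: job_B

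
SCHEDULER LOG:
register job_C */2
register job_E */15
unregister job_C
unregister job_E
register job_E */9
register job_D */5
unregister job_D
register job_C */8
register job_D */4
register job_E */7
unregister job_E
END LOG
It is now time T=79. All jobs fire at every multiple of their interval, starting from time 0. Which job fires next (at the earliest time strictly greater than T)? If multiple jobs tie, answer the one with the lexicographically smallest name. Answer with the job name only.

Answer: job_C

Derivation:
Op 1: register job_C */2 -> active={job_C:*/2}
Op 2: register job_E */15 -> active={job_C:*/2, job_E:*/15}
Op 3: unregister job_C -> active={job_E:*/15}
Op 4: unregister job_E -> active={}
Op 5: register job_E */9 -> active={job_E:*/9}
Op 6: register job_D */5 -> active={job_D:*/5, job_E:*/9}
Op 7: unregister job_D -> active={job_E:*/9}
Op 8: register job_C */8 -> active={job_C:*/8, job_E:*/9}
Op 9: register job_D */4 -> active={job_C:*/8, job_D:*/4, job_E:*/9}
Op 10: register job_E */7 -> active={job_C:*/8, job_D:*/4, job_E:*/7}
Op 11: unregister job_E -> active={job_C:*/8, job_D:*/4}
  job_C: interval 8, next fire after T=79 is 80
  job_D: interval 4, next fire after T=79 is 80
Earliest = 80, winner (lex tiebreak) = job_C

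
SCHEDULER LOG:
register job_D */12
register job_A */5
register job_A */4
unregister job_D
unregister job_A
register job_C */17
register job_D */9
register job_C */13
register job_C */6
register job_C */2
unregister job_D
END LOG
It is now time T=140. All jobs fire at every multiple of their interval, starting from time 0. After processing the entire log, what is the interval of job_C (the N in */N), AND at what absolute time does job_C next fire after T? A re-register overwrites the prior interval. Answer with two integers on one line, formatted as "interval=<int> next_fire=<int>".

Answer: interval=2 next_fire=142

Derivation:
Op 1: register job_D */12 -> active={job_D:*/12}
Op 2: register job_A */5 -> active={job_A:*/5, job_D:*/12}
Op 3: register job_A */4 -> active={job_A:*/4, job_D:*/12}
Op 4: unregister job_D -> active={job_A:*/4}
Op 5: unregister job_A -> active={}
Op 6: register job_C */17 -> active={job_C:*/17}
Op 7: register job_D */9 -> active={job_C:*/17, job_D:*/9}
Op 8: register job_C */13 -> active={job_C:*/13, job_D:*/9}
Op 9: register job_C */6 -> active={job_C:*/6, job_D:*/9}
Op 10: register job_C */2 -> active={job_C:*/2, job_D:*/9}
Op 11: unregister job_D -> active={job_C:*/2}
Final interval of job_C = 2
Next fire of job_C after T=140: (140//2+1)*2 = 142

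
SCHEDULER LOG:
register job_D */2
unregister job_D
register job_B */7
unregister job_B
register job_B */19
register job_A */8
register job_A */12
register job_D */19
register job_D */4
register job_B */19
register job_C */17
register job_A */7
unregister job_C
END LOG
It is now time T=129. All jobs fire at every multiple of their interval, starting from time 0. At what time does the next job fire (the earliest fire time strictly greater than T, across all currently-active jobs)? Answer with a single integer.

Op 1: register job_D */2 -> active={job_D:*/2}
Op 2: unregister job_D -> active={}
Op 3: register job_B */7 -> active={job_B:*/7}
Op 4: unregister job_B -> active={}
Op 5: register job_B */19 -> active={job_B:*/19}
Op 6: register job_A */8 -> active={job_A:*/8, job_B:*/19}
Op 7: register job_A */12 -> active={job_A:*/12, job_B:*/19}
Op 8: register job_D */19 -> active={job_A:*/12, job_B:*/19, job_D:*/19}
Op 9: register job_D */4 -> active={job_A:*/12, job_B:*/19, job_D:*/4}
Op 10: register job_B */19 -> active={job_A:*/12, job_B:*/19, job_D:*/4}
Op 11: register job_C */17 -> active={job_A:*/12, job_B:*/19, job_C:*/17, job_D:*/4}
Op 12: register job_A */7 -> active={job_A:*/7, job_B:*/19, job_C:*/17, job_D:*/4}
Op 13: unregister job_C -> active={job_A:*/7, job_B:*/19, job_D:*/4}
  job_A: interval 7, next fire after T=129 is 133
  job_B: interval 19, next fire after T=129 is 133
  job_D: interval 4, next fire after T=129 is 132
Earliest fire time = 132 (job job_D)

Answer: 132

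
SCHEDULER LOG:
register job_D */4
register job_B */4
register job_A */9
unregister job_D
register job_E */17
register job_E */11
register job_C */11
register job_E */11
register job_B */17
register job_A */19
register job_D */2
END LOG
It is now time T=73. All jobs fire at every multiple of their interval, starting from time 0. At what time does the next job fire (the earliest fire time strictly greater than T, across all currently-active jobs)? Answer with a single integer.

Answer: 74

Derivation:
Op 1: register job_D */4 -> active={job_D:*/4}
Op 2: register job_B */4 -> active={job_B:*/4, job_D:*/4}
Op 3: register job_A */9 -> active={job_A:*/9, job_B:*/4, job_D:*/4}
Op 4: unregister job_D -> active={job_A:*/9, job_B:*/4}
Op 5: register job_E */17 -> active={job_A:*/9, job_B:*/4, job_E:*/17}
Op 6: register job_E */11 -> active={job_A:*/9, job_B:*/4, job_E:*/11}
Op 7: register job_C */11 -> active={job_A:*/9, job_B:*/4, job_C:*/11, job_E:*/11}
Op 8: register job_E */11 -> active={job_A:*/9, job_B:*/4, job_C:*/11, job_E:*/11}
Op 9: register job_B */17 -> active={job_A:*/9, job_B:*/17, job_C:*/11, job_E:*/11}
Op 10: register job_A */19 -> active={job_A:*/19, job_B:*/17, job_C:*/11, job_E:*/11}
Op 11: register job_D */2 -> active={job_A:*/19, job_B:*/17, job_C:*/11, job_D:*/2, job_E:*/11}
  job_A: interval 19, next fire after T=73 is 76
  job_B: interval 17, next fire after T=73 is 85
  job_C: interval 11, next fire after T=73 is 77
  job_D: interval 2, next fire after T=73 is 74
  job_E: interval 11, next fire after T=73 is 77
Earliest fire time = 74 (job job_D)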